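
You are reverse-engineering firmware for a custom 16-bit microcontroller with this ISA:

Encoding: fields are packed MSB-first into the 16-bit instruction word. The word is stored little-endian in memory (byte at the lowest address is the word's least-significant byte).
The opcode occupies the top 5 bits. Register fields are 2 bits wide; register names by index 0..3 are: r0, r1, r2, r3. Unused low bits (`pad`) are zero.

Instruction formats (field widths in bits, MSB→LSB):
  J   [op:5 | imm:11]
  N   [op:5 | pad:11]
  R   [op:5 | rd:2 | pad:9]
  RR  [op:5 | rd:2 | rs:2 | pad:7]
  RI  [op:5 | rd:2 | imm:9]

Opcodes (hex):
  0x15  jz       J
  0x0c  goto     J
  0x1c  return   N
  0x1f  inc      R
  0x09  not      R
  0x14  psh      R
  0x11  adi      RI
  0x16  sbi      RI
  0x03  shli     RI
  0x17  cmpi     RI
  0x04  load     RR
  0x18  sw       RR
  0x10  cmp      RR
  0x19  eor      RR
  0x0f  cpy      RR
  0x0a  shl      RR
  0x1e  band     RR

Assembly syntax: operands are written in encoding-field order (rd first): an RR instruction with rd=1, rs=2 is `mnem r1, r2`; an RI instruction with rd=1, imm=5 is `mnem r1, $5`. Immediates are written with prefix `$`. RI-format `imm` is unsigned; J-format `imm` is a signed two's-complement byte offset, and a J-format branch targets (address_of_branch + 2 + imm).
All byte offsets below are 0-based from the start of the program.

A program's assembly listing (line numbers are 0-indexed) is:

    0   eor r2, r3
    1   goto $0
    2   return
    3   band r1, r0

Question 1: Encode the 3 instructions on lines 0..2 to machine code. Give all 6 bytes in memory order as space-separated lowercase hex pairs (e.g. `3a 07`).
L0: eor op=0x19:5|rd=2:2|rs=3:2|pad=0:7 ⇒ 0xcd80 ⇒ little 80 cd
L1: goto op=0xc:5|imm=0:11 ⇒ 0x6000 ⇒ little 00 60
L2: return op=0x1c:5|pad=0:11 ⇒ 0xe000 ⇒ little 00 e0

80 cd 00 60 00 e0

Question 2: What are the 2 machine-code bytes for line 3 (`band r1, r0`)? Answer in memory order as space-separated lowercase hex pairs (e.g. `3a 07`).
L3: band op=0x1e:5|rd=1:2|rs=0:2|pad=0:7 ⇒ 0xf200 ⇒ little 00 f2

00 f2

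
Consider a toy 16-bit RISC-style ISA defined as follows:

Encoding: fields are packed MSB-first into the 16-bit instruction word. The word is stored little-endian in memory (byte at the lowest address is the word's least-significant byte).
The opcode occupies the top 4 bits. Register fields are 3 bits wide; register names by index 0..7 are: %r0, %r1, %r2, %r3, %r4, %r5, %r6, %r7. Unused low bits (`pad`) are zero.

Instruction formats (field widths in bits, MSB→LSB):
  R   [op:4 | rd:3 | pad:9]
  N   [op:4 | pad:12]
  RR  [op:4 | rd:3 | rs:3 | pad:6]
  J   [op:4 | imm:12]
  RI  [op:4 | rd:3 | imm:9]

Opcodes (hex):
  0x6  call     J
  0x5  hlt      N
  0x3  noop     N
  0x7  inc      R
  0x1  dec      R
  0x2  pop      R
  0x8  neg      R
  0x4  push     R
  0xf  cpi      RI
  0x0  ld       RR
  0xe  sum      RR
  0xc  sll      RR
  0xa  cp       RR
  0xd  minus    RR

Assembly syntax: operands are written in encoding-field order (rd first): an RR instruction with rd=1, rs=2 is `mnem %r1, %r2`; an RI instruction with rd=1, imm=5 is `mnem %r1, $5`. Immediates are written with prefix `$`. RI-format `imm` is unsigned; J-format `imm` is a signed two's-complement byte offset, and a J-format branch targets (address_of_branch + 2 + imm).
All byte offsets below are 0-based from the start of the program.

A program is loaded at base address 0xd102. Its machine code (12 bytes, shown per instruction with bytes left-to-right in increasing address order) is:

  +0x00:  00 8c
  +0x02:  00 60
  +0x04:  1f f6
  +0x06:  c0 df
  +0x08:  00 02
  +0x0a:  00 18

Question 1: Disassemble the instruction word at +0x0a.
off 0x0a: read 00 18 as little → 0x1800
  opcode bits[15:12]=0x1: dec/R
  rd@[11:9]=0x4 ⇒ %r4

dec %r4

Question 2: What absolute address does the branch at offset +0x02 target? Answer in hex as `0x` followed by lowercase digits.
0xd106

off 0x02: read 00 60 as little → 0x6000
  op=0x6000>>12=0x6 ⇒ call (J)
  imm@[11:0]=0x0 ⇒ $0
  target = base 0xd102 + off 0x02 + 2 + imm 0 = 0xd106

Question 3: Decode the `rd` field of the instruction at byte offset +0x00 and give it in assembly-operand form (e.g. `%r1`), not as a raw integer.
[00] 00 8c → 0x8c00
  opcode bits[15:12]=0x8: neg/R
  [11:9] rd=6 = %r6

%r6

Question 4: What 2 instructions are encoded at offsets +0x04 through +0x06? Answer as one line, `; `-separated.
+0x04: 1f f6 ⇒ word 0xf61f (little)
  opcode bits[15:12]=0xf: cpi/RI
  rd@[11:9]=0x3 ⇒ %r3
  imm@[8:0]=0x1f ⇒ $31
+0x06: c0 df ⇒ word 0xdfc0 (little)
  opcode bits[15:12]=0xd: minus/RR
  rd@[11:9]=0x7 ⇒ %r7
  rs@[8:6]=0x7 ⇒ %r7

cpi %r3, $31; minus %r7, %r7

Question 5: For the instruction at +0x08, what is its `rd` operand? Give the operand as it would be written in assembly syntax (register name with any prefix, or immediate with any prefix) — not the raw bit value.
%r1

+0x08: 00 02 ⇒ word 0x0200 (little)
  op=0x0200>>12=0x0 ⇒ ld (RR)
  [11:9] rd=1 = %r1
  [8:6] rs=0 = %r0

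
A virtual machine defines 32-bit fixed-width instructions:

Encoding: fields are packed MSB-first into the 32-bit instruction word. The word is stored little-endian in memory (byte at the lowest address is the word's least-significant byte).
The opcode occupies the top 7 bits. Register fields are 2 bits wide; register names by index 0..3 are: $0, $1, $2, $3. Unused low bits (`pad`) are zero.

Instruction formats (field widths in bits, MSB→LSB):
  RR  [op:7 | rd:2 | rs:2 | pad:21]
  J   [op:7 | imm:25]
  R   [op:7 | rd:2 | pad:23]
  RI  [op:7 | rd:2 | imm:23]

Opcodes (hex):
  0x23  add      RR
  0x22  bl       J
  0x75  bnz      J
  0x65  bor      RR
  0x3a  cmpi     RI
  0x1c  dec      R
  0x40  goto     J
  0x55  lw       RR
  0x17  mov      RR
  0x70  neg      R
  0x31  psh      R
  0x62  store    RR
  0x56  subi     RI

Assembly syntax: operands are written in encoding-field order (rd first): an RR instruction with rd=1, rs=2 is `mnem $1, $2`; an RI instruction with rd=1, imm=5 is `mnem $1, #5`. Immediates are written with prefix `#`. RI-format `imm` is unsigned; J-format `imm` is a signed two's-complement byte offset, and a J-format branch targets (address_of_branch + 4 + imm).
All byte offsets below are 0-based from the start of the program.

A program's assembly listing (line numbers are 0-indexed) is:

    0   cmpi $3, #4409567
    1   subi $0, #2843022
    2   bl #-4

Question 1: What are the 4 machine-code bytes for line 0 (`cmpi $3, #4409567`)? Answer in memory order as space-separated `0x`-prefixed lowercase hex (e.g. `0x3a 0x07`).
0xdf 0x48 0xc3 0x75

0. cmpi fields op=0x3a:7|rd=3:2|imm=4409567:23 → word 75c348dfh → df 48 c3 75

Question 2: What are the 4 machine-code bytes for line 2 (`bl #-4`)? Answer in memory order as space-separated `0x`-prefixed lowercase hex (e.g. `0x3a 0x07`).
0xfc 0xff 0xff 0x45

L2: bl op=0x22:7|imm=-4:25 ⇒ 0x45fffffc ⇒ little fc ff ff 45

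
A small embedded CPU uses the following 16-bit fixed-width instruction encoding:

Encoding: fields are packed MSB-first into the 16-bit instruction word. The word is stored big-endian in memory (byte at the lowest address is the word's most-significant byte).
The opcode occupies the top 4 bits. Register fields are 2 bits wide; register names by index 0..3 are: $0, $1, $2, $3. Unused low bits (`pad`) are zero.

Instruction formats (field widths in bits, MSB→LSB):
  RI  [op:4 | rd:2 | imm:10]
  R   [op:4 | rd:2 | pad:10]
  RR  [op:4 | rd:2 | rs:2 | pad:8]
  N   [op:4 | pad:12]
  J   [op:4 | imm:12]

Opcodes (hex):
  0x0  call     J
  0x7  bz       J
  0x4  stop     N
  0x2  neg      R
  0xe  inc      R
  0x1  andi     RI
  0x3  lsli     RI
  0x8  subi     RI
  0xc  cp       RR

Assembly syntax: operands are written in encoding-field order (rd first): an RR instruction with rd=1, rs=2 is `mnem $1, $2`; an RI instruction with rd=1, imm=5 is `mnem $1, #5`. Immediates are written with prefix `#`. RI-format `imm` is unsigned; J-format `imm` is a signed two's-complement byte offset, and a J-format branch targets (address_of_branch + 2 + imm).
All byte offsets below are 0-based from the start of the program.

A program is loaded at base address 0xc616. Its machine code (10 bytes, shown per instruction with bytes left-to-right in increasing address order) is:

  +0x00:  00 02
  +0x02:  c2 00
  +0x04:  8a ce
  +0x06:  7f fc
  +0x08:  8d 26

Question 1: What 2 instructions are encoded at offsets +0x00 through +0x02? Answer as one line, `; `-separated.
call #2; cp $0, $2

+0x00: 00 02 ⇒ word 0x0002 (big)
  opcode bits[15:12]=0x0: call/J
  [11:0] imm=2 = #2
+0x02: c2 00 ⇒ word 0xc200 (big)
  opcode bits[15:12]=0xc: cp/RR
  [11:10] rd=0 = $0
  [9:8] rs=2 = $2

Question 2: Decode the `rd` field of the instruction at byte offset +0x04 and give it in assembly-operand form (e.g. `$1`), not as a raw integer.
@+04  big-endian(8a ce) = 0x8ace
  opcode bits[15:12]=0x8: subi/RI
  [11:10] rd=2 = $2
  [9:0] imm=718 = #718

$2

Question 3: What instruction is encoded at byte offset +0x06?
bz #-4

off 0x06: read 7f fc as big → 0x7ffc
  top 4b → 0x7 → bz [J]
  imm@[11:0]=0xffc (s12→-4) ⇒ #-4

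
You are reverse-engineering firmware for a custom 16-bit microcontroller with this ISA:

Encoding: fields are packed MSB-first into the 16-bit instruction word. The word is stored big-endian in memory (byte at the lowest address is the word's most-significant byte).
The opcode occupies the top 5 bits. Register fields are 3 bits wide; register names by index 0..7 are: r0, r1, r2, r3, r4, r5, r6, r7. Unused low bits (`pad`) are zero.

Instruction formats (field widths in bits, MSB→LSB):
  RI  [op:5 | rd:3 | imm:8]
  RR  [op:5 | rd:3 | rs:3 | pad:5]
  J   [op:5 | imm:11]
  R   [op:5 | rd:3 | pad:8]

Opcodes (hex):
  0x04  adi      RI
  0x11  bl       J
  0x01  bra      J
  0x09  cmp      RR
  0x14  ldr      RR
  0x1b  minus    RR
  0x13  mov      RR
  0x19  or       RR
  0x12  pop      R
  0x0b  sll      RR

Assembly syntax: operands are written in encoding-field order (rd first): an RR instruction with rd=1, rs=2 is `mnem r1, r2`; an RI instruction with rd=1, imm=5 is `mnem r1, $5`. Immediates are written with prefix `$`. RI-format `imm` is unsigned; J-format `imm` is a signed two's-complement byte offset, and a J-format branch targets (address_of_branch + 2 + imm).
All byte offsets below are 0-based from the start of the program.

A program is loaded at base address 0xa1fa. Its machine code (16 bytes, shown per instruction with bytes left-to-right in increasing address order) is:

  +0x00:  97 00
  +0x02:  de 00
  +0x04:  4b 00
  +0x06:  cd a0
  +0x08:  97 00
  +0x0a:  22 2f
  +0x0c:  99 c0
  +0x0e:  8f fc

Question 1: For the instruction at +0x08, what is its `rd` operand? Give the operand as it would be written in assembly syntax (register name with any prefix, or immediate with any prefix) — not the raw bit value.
r7

@+08  big-endian(97 00) = 0x9700
  top 5b → 0x12 → pop [R]
  rd: (w>>8)&0x7=0x7 → r7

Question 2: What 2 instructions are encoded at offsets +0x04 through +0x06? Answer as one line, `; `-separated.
cmp r3, r0; or r5, r5

+0x04: 4b 00 ⇒ word 0x4b00 (big)
  opcode bits[15:11]=0x9: cmp/RR
  rd@[10:8]=0x3 ⇒ r3
  rs@[7:5]=0x0 ⇒ r0
+0x06: cd a0 ⇒ word 0xcda0 (big)
  opcode bits[15:11]=0x19: or/RR
  rd@[10:8]=0x5 ⇒ r5
  rs@[7:5]=0x5 ⇒ r5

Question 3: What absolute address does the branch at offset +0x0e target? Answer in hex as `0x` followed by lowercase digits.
0xa206

+0x0e: 8f fc ⇒ word 0x8ffc (big)
  op=0x8ffc>>11=0x11 ⇒ bl (J)
  [10:0] imm=2044 (s11→-4) = $-4
  target = base 0xa1fa + off 0x0e + 2 + imm -4 = 0xa206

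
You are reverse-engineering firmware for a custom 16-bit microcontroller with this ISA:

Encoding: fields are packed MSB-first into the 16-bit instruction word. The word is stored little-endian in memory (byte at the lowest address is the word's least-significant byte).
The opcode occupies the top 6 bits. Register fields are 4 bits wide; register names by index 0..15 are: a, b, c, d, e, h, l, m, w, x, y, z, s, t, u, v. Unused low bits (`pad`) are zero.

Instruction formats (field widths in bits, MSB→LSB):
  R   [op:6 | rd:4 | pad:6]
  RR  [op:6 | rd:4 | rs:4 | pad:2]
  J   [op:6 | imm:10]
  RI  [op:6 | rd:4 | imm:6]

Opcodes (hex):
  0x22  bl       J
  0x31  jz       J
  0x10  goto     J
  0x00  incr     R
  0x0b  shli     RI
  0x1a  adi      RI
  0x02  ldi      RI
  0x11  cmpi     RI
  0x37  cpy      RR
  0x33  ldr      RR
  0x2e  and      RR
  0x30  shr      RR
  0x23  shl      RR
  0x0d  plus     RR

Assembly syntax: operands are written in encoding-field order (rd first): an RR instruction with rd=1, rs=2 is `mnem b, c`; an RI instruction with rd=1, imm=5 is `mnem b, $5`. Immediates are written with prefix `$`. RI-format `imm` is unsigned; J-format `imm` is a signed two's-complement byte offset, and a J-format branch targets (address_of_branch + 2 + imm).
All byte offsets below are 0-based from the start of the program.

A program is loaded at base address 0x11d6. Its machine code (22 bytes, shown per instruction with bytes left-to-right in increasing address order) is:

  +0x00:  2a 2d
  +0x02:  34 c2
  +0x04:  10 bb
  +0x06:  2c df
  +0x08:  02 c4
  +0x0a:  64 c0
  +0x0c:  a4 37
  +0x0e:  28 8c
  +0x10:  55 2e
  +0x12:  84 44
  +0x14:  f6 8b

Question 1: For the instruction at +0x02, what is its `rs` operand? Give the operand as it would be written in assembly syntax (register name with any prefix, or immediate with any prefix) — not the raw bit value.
+0x02: 34 c2 ⇒ word 0xc234 (little)
  top 6b → 0x30 → shr [RR]
  rd@[9:6]=0x8 ⇒ w
  rs@[5:2]=0xd ⇒ t

t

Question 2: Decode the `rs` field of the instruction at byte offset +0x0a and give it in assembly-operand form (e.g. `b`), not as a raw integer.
@+0a  little-endian(64 c0) = 0xc064
  op=0xc064>>10=0x30 ⇒ shr (RR)
  rd@[9:6]=0x1 ⇒ b
  rs@[5:2]=0x9 ⇒ x

x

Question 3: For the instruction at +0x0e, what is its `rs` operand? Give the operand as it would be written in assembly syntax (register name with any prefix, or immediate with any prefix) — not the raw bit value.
+0x0e: 28 8c ⇒ word 0x8c28 (little)
  op=0x8c28>>10=0x23 ⇒ shl (RR)
  rd: (w>>6)&0xf=0x0 → a
  rs: (w>>2)&0xf=0xa → y

y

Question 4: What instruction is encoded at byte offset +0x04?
off 0x04: read 10 bb as little → 0xbb10
  op=0xbb10>>10=0x2e ⇒ and (RR)
  [9:6] rd=12 = s
  [5:2] rs=4 = e

and s, e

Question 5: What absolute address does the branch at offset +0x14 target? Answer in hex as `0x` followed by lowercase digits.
0x11e2

off 0x14: read f6 8b as little → 0x8bf6
  top 6b → 0x22 → bl [J]
  imm@[9:0]=0x3f6 (s10→-10) ⇒ $-10
  target = base 0x11d6 + off 0x14 + 2 + imm -10 = 0x11e2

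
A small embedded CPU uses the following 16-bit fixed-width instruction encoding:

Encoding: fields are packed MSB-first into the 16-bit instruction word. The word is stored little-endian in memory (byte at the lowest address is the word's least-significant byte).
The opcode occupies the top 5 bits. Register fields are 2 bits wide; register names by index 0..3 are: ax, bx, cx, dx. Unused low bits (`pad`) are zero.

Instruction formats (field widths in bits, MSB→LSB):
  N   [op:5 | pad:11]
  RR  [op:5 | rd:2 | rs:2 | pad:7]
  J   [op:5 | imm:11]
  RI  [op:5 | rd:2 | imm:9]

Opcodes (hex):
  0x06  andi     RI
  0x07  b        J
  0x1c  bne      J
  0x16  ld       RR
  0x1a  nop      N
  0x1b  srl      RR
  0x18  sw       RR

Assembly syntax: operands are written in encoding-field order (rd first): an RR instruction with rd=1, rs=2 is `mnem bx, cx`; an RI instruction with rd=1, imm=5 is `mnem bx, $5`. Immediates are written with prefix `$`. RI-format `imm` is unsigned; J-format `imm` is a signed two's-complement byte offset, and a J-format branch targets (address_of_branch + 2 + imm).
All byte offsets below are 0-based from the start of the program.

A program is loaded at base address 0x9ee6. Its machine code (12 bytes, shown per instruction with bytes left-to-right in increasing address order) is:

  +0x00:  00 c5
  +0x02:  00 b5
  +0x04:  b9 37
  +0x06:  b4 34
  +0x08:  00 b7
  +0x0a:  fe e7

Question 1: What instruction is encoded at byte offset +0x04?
@+04  little-endian(b9 37) = 0x37b9
  op=0x37b9>>11=0x6 ⇒ andi (RI)
  [10:9] rd=3 = dx
  [8:0] imm=441 = $441

andi dx, $441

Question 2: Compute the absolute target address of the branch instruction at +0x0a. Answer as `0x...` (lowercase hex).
0x9ef0

@+0a  little-endian(fe e7) = 0xe7fe
  top 5b → 0x1c → bne [J]
  [10:0] imm=2046 (s11→-2) = $-2
  target = base 0x9ee6 + off 0x0a + 2 + imm -2 = 0x9ef0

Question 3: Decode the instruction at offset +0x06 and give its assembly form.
andi cx, $180

@+06  little-endian(b4 34) = 0x34b4
  opcode bits[15:11]=0x6: andi/RI
  rd@[10:9]=0x2 ⇒ cx
  imm@[8:0]=0xb4 ⇒ $180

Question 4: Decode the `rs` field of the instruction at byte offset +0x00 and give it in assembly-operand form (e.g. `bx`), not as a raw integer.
+0x00: 00 c5 ⇒ word 0xc500 (little)
  opcode bits[15:11]=0x18: sw/RR
  [10:9] rd=2 = cx
  [8:7] rs=2 = cx

cx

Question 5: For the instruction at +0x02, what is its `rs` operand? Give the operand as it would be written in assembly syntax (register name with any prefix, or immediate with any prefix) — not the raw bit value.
off 0x02: read 00 b5 as little → 0xb500
  opcode bits[15:11]=0x16: ld/RR
  [10:9] rd=2 = cx
  [8:7] rs=2 = cx

cx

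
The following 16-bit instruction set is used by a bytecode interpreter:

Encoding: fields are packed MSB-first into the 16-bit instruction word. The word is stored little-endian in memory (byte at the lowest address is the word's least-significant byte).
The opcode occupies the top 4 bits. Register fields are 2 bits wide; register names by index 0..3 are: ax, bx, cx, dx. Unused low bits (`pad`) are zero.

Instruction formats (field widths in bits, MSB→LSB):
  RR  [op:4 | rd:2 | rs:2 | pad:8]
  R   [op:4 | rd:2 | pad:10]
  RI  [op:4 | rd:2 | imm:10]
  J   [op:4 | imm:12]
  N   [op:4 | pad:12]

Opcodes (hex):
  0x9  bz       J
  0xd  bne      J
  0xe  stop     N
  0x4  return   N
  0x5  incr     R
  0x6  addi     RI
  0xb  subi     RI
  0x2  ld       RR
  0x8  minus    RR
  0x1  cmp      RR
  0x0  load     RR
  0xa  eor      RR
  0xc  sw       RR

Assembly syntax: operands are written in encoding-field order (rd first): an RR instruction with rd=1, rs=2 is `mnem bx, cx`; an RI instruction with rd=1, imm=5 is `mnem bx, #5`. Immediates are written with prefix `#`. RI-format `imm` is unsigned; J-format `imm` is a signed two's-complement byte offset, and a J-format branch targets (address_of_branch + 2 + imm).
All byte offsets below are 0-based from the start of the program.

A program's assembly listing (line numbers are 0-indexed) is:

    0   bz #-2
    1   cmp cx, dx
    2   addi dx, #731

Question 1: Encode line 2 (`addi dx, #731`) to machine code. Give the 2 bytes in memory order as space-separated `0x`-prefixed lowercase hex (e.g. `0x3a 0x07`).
0xdb 0x6e

line 2 (addi): pack op=0x6:4|rd=3:2|imm=731:10 = 0x6edb; little→ db 6e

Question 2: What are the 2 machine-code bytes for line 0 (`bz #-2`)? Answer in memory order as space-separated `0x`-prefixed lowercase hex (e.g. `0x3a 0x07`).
0. bz fields op=0x9:4|imm=-2:12 → word 9ffeh → fe 9f

0xfe 0x9f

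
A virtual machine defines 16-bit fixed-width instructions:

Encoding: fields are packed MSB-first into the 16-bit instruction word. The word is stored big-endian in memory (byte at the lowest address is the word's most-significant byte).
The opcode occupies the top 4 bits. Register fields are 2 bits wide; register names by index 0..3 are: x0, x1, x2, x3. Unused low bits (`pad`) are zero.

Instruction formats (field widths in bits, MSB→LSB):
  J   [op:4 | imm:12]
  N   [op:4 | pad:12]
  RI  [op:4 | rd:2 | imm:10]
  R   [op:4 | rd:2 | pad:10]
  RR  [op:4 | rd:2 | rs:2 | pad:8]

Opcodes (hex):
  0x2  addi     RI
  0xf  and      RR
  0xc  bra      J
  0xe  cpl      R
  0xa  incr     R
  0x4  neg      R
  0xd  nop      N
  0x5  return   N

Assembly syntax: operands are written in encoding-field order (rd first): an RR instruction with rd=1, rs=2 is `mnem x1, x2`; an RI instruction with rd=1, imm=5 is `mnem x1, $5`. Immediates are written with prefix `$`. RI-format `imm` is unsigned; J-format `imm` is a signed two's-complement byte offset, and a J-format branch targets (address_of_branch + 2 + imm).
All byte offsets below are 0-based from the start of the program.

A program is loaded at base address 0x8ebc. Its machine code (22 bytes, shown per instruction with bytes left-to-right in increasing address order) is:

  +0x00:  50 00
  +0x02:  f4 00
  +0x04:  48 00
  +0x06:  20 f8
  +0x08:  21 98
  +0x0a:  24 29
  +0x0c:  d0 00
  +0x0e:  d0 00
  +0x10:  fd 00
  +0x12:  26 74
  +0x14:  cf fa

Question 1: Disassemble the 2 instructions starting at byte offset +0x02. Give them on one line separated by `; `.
[02] f4 00 → 0xf400
  op=0xf400>>12=0xf ⇒ and (RR)
  rd: (w>>10)&0x3=0x1 → x1
  rs: (w>>8)&0x3=0x0 → x0
[04] 48 00 → 0x4800
  op=0x4800>>12=0x4 ⇒ neg (R)
  rd: (w>>10)&0x3=0x2 → x2

and x1, x0; neg x2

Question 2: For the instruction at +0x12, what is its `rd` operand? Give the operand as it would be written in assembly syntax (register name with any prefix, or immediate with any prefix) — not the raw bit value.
@+12  big-endian(26 74) = 0x2674
  opcode bits[15:12]=0x2: addi/RI
  rd: (w>>10)&0x3=0x1 → x1
  imm: (w>>0)&0x3ff=0x274 → $628

x1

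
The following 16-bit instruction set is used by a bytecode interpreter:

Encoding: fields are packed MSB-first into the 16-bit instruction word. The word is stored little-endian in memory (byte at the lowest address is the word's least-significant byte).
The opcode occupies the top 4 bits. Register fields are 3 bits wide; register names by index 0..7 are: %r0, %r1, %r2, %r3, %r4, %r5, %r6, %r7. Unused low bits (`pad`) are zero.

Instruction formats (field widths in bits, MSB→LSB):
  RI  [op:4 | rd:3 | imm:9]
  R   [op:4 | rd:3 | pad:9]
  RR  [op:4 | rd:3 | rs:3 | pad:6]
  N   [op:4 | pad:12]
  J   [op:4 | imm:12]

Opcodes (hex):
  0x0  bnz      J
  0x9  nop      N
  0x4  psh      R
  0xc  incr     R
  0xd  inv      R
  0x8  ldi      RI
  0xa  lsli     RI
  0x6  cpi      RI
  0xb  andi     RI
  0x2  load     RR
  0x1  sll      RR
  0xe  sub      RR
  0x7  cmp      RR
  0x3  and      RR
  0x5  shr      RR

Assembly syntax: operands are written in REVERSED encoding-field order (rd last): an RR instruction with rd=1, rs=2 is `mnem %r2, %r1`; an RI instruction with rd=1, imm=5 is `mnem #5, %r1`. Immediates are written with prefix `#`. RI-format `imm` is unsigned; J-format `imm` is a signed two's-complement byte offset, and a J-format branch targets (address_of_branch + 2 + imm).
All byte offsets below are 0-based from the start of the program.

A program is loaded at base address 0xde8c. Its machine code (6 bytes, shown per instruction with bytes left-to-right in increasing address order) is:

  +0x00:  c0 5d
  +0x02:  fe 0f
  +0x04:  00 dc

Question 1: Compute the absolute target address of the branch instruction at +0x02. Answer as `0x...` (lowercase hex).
+0x02: fe 0f ⇒ word 0x0ffe (little)
  opcode bits[15:12]=0x0: bnz/J
  [11:0] imm=4094 (s12→-2) = #-2
  target = base 0xde8c + off 0x02 + 2 + imm -2 = 0xde8e

0xde8e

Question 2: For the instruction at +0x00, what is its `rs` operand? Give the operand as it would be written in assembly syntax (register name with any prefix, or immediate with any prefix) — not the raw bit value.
@+00  little-endian(c0 5d) = 0x5dc0
  opcode bits[15:12]=0x5: shr/RR
  rd: (w>>9)&0x7=0x6 → %r6
  rs: (w>>6)&0x7=0x7 → %r7

%r7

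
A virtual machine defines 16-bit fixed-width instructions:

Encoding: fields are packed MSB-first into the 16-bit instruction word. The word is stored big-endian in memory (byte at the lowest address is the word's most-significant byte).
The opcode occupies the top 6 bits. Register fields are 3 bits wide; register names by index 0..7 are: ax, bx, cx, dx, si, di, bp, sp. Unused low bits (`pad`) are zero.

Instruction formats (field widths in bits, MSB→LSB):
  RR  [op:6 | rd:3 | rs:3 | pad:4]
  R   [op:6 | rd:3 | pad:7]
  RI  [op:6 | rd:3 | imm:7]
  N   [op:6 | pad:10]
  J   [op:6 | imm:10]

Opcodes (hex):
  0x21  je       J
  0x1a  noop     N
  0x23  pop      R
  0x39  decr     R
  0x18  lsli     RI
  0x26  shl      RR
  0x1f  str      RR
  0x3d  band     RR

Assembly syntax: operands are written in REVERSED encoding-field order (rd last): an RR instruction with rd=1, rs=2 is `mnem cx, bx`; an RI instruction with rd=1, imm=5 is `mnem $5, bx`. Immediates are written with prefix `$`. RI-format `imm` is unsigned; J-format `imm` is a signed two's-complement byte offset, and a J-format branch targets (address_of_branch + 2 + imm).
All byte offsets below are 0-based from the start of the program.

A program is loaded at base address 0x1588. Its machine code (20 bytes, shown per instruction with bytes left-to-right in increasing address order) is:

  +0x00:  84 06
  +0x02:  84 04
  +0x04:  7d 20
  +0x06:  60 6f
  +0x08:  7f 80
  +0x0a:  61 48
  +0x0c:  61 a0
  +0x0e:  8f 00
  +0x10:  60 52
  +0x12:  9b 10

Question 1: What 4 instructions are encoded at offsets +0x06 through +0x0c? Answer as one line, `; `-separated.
lsli $111, ax; str ax, sp; lsli $72, cx; lsli $32, dx

@+06  big-endian(60 6f) = 0x606f
  opcode bits[15:10]=0x18: lsli/RI
  rd: (w>>7)&0x7=0x0 → ax
  imm: (w>>0)&0x7f=0x6f → $111
@+08  big-endian(7f 80) = 0x7f80
  opcode bits[15:10]=0x1f: str/RR
  rd: (w>>7)&0x7=0x7 → sp
  rs: (w>>4)&0x7=0x0 → ax
@+0a  big-endian(61 48) = 0x6148
  opcode bits[15:10]=0x18: lsli/RI
  rd: (w>>7)&0x7=0x2 → cx
  imm: (w>>0)&0x7f=0x48 → $72
@+0c  big-endian(61 a0) = 0x61a0
  opcode bits[15:10]=0x18: lsli/RI
  rd: (w>>7)&0x7=0x3 → dx
  imm: (w>>0)&0x7f=0x20 → $32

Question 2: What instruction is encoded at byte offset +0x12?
shl bx, bp

+0x12: 9b 10 ⇒ word 0x9b10 (big)
  top 6b → 0x26 → shl [RR]
  rd@[9:7]=0x6 ⇒ bp
  rs@[6:4]=0x1 ⇒ bx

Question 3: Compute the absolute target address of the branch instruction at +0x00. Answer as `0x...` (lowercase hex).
off 0x00: read 84 06 as big → 0x8406
  top 6b → 0x21 → je [J]
  [9:0] imm=6 = $6
  target = base 0x1588 + off 0x00 + 2 + imm 6 = 0x1590

0x1590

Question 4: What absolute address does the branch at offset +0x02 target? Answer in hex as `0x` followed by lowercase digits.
off 0x02: read 84 04 as big → 0x8404
  op=0x8404>>10=0x21 ⇒ je (J)
  [9:0] imm=4 = $4
  target = base 0x1588 + off 0x02 + 2 + imm 4 = 0x1590

0x1590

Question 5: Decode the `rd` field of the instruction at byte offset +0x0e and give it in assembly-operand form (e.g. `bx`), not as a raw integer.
+0x0e: 8f 00 ⇒ word 0x8f00 (big)
  top 6b → 0x23 → pop [R]
  rd@[9:7]=0x6 ⇒ bp

bp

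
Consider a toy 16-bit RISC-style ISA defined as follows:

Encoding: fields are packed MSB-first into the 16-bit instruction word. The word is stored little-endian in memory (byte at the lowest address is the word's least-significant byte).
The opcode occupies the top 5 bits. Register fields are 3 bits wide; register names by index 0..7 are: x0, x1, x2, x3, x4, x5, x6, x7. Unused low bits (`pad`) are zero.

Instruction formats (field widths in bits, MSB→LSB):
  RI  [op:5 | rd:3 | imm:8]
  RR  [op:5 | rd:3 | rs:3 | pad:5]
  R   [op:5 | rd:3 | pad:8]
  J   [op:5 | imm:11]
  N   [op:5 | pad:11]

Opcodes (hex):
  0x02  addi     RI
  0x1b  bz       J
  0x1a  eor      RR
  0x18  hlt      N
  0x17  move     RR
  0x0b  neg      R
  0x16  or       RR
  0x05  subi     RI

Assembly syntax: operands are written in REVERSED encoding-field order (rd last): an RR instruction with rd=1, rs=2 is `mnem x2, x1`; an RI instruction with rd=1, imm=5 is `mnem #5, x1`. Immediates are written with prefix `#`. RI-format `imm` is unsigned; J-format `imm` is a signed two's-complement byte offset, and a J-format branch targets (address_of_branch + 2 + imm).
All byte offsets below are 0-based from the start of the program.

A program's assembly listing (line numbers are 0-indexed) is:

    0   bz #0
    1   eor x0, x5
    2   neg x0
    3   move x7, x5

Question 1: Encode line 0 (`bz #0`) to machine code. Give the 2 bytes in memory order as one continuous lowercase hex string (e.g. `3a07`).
line 0 (bz): pack op=0x1b:5|imm=0:11 = 0xd800; little→ 00 d8

00d8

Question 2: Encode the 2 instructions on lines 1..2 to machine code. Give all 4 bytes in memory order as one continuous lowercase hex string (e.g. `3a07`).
1. eor fields op=0x1a:5|rd=5:3|rs=0:3|pad=0:5 → word d500h → 00 d5
2. neg fields op=0xb:5|rd=0:3|pad=0:8 → word 5800h → 00 58

00d50058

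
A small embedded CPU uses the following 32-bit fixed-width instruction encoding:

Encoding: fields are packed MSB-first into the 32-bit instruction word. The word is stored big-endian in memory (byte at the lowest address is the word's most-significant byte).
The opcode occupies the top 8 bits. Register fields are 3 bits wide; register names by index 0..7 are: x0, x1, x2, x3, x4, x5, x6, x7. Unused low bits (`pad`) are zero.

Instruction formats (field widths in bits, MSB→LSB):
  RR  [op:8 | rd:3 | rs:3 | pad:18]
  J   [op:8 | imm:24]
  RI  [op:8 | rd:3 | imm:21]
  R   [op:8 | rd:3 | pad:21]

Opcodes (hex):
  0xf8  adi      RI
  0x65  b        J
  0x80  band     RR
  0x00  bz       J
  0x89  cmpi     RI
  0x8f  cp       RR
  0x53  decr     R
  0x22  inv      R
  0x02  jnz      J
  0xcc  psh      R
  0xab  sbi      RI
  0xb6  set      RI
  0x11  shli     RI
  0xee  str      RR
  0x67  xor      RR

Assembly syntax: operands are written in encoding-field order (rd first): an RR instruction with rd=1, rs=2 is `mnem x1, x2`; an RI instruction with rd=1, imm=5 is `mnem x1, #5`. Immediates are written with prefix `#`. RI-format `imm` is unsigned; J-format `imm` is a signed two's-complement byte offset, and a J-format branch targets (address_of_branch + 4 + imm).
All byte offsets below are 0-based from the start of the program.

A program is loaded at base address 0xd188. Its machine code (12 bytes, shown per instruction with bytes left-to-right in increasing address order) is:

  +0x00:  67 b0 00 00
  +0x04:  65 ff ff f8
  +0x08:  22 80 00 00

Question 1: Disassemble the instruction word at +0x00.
off 0x00: read 67 b0 00 00 as big → 0x67b00000
  top 8b → 0x67 → xor [RR]
  rd: (w>>21)&0x7=0x5 → x5
  rs: (w>>18)&0x7=0x4 → x4

xor x5, x4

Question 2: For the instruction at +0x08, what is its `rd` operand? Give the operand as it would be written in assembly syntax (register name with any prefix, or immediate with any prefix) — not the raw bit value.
x4

[08] 22 80 00 00 → 0x22800000
  top 8b → 0x22 → inv [R]
  [23:21] rd=4 = x4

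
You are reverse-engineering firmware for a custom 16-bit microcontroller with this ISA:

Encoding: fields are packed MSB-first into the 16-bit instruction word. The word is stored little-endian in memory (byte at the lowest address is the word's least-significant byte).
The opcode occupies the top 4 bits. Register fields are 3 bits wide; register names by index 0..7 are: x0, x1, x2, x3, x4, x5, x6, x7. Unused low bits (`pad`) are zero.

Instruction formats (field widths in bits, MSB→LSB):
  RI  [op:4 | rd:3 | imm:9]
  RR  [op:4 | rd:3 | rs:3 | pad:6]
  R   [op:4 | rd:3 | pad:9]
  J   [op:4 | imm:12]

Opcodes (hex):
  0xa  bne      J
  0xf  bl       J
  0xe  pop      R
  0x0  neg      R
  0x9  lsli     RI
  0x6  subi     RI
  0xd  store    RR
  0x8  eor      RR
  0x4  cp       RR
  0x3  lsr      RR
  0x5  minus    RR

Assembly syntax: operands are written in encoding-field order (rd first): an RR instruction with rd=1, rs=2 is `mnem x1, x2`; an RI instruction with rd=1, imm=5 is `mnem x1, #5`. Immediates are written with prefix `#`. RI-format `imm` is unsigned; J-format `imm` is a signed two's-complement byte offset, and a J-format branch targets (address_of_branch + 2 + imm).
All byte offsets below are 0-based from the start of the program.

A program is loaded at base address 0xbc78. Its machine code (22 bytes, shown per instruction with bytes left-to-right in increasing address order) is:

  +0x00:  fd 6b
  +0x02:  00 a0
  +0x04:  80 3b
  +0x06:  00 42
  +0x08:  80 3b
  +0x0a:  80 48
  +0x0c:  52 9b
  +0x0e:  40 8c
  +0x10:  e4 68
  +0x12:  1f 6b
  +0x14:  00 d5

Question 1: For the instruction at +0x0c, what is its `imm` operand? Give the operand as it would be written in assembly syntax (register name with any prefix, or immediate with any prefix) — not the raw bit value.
off 0x0c: read 52 9b as little → 0x9b52
  opcode bits[15:12]=0x9: lsli/RI
  rd: (w>>9)&0x7=0x5 → x5
  imm: (w>>0)&0x1ff=0x152 → #338

#338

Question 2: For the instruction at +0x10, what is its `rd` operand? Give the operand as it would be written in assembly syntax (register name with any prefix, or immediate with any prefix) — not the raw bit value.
off 0x10: read e4 68 as little → 0x68e4
  op=0x68e4>>12=0x6 ⇒ subi (RI)
  rd: (w>>9)&0x7=0x4 → x4
  imm: (w>>0)&0x1ff=0xe4 → #228

x4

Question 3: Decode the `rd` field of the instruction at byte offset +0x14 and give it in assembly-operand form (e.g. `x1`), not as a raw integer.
x2

[14] 00 d5 → 0xd500
  top 4b → 0xd → store [RR]
  rd: (w>>9)&0x7=0x2 → x2
  rs: (w>>6)&0x7=0x4 → x4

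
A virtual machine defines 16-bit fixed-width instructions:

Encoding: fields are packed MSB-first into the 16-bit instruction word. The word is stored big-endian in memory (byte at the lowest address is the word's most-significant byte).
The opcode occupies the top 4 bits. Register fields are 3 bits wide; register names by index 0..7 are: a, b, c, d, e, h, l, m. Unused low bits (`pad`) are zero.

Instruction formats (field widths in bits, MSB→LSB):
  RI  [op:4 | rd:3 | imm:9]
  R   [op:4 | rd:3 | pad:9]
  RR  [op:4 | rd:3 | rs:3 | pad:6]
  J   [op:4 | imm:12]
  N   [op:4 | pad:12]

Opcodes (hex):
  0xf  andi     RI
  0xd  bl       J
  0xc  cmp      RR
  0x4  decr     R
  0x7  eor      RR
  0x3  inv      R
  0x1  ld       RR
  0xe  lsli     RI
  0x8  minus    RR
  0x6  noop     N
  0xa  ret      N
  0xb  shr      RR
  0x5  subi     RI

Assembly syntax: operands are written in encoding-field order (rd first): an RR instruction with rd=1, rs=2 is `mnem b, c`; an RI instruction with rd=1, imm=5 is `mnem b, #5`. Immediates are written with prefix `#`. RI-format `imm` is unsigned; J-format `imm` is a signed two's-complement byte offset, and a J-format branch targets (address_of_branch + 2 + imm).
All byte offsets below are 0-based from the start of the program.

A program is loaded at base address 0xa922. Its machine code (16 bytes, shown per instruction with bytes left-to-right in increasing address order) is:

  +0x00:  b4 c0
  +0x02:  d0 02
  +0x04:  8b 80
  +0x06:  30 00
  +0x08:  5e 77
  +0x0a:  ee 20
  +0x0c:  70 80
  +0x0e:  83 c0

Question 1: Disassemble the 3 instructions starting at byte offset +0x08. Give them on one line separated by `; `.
subi m, #119; lsli m, #32; eor a, c

off 0x08: read 5e 77 as big → 0x5e77
  top 4b → 0x5 → subi [RI]
  [11:9] rd=7 = m
  [8:0] imm=119 = #119
off 0x0a: read ee 20 as big → 0xee20
  top 4b → 0xe → lsli [RI]
  [11:9] rd=7 = m
  [8:0] imm=32 = #32
off 0x0c: read 70 80 as big → 0x7080
  top 4b → 0x7 → eor [RR]
  [11:9] rd=0 = a
  [8:6] rs=2 = c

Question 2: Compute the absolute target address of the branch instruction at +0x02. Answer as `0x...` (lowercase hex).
0xa928

[02] d0 02 → 0xd002
  op=0xd002>>12=0xd ⇒ bl (J)
  imm: (w>>0)&0xfff=0x2 → #2
  target = base 0xa922 + off 0x02 + 2 + imm 2 = 0xa928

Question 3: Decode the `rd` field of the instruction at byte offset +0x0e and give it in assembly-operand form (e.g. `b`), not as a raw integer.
b

+0x0e: 83 c0 ⇒ word 0x83c0 (big)
  op=0x83c0>>12=0x8 ⇒ minus (RR)
  [11:9] rd=1 = b
  [8:6] rs=7 = m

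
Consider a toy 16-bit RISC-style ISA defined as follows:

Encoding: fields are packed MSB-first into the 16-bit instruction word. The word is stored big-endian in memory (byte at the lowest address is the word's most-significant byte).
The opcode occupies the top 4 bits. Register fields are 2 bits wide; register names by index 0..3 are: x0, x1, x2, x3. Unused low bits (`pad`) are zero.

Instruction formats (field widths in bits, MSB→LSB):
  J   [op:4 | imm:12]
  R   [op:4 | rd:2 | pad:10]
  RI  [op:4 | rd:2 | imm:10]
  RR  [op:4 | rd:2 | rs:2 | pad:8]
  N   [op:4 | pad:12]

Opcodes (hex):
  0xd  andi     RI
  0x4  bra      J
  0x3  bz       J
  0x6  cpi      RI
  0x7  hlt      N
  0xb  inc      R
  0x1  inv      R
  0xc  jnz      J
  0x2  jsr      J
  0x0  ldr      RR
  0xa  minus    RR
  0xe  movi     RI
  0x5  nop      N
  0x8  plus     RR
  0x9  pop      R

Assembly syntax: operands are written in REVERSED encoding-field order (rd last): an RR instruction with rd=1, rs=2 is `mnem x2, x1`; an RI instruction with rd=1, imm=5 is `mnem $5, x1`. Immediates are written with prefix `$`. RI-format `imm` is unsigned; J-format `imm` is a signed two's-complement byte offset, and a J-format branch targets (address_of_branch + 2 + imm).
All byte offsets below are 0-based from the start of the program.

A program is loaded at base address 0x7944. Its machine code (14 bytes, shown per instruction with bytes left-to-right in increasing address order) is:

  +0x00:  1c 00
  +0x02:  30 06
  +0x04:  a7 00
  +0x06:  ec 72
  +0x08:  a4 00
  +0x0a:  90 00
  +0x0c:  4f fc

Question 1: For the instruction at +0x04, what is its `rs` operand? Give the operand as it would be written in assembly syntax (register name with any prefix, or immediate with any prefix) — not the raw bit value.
x3

[04] a7 00 → 0xa700
  opcode bits[15:12]=0xa: minus/RR
  rd: (w>>10)&0x3=0x1 → x1
  rs: (w>>8)&0x3=0x3 → x3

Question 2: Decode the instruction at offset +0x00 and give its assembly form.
off 0x00: read 1c 00 as big → 0x1c00
  top 4b → 0x1 → inv [R]
  rd@[11:10]=0x3 ⇒ x3

inv x3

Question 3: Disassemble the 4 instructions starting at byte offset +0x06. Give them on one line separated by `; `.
movi $114, x3; minus x0, x1; pop x0; bra $-4

off 0x06: read ec 72 as big → 0xec72
  top 4b → 0xe → movi [RI]
  [11:10] rd=3 = x3
  [9:0] imm=114 = $114
off 0x08: read a4 00 as big → 0xa400
  top 4b → 0xa → minus [RR]
  [11:10] rd=1 = x1
  [9:8] rs=0 = x0
off 0x0a: read 90 00 as big → 0x9000
  top 4b → 0x9 → pop [R]
  [11:10] rd=0 = x0
off 0x0c: read 4f fc as big → 0x4ffc
  top 4b → 0x4 → bra [J]
  [11:0] imm=4092 (s12→-4) = $-4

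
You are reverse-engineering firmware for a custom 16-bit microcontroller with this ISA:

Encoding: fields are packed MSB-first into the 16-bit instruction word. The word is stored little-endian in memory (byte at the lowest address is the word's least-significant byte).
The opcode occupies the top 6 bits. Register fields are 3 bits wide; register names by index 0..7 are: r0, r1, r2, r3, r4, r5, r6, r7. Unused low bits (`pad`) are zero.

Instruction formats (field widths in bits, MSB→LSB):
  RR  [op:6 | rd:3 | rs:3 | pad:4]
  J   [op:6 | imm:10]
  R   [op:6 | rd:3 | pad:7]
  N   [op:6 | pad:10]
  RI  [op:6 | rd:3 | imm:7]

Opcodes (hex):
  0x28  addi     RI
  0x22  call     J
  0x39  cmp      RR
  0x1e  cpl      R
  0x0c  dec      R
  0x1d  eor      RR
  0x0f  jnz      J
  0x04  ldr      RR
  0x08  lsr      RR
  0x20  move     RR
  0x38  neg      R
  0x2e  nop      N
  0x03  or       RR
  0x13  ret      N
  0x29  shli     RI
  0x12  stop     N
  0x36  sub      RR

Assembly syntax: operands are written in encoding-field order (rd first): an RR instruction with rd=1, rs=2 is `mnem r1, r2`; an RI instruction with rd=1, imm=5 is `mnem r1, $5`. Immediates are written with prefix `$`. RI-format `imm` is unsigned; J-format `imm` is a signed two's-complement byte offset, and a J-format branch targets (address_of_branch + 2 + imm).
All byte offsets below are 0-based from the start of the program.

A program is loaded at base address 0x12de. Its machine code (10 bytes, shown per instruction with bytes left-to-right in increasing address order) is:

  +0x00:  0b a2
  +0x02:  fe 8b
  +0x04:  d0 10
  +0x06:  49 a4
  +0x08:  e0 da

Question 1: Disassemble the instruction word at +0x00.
addi r4, $11

@+00  little-endian(0b a2) = 0xa20b
  op=0xa20b>>10=0x28 ⇒ addi (RI)
  rd@[9:7]=0x4 ⇒ r4
  imm@[6:0]=0xb ⇒ $11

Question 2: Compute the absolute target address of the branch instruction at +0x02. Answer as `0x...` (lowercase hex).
off 0x02: read fe 8b as little → 0x8bfe
  opcode bits[15:10]=0x22: call/J
  imm: (w>>0)&0x3ff=0x3fe (s10→-2) → $-2
  target = base 0x12de + off 0x02 + 2 + imm -2 = 0x12e0

0x12e0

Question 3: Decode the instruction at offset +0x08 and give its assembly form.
sub r5, r6

off 0x08: read e0 da as little → 0xdae0
  top 6b → 0x36 → sub [RR]
  [9:7] rd=5 = r5
  [6:4] rs=6 = r6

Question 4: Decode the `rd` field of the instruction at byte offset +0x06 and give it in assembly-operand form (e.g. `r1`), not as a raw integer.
[06] 49 a4 → 0xa449
  op=0xa449>>10=0x29 ⇒ shli (RI)
  [9:7] rd=0 = r0
  [6:0] imm=73 = $73

r0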